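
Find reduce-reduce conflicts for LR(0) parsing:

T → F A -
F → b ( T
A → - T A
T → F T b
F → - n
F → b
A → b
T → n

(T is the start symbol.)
Yes — I11: [A → b .] vs [F → b .]; I15: [F → - n .] vs [T → n .]

A reduce-reduce conflict occurs when an LR(0) state has two complete items [A → α .] and [B → β .] — both call for a reduction, and with no lookahead the parser cannot choose between them.

Augment with T' → T and build the canonical LR(0) collection (I0 = CLOSURE({[T' → . T]}), then GOTO on every symbol after a dot until no new states appear). It has 20 states:
  I0: { [F → . - n], [F → . b ( T], [F → . b], [T → . F A -], [T → . F T b], [T → . n], [T' → . T] }  — shift
  I1: { [F → - . n] }  — shift
  I2: { [A → . - T A], [A → . b], [F → . - n], [F → . b ( T], [F → . b], [T → . F A -], [T → . F T b], [T → . n], [T → F . A -], [T → F . T b] }  — shift
  I3: { [T' → T .] }  — accept
  I4: { [F → b . ( T], [F → b .] }  — shift, reduce
  I5: { [T → n .] }  — reduce
  I6: { [F → . - n], [F → . b ( T], [F → . b], [F → b ( . T], [T → . F A -], [T → . F T b], [T → . n] }  — shift
  I7: { [F → b ( T .] }  — reduce
  I8: { [A → - . T A], [F → - . n], [F → . - n], [F → . b ( T], [F → . b], [T → . F A -], [T → . F T b], [T → . n] }  — shift
  I9: { [T → F A . -] }  — shift
  I10: { [T → F T . b] }  — shift
  I11: { [A → b .], [F → b . ( T], [F → b .] }  — shift, 2 reduces
  I12: { [T → F T b .] }  — reduce
  I13: { [T → F A - .] }  — reduce
  I14: { [A → - T . A], [A → . - T A], [A → . b] }  — shift
  I15: { [F → - n .], [T → n .] }  — 2 reduces
  I16: { [A → - . T A], [F → . - n], [F → . b ( T], [F → . b], [T → . F A -], [T → . F T b], [T → . n] }  — shift
  I17: { [A → - T A .] }  — reduce
  I18: { [A → b .] }  — reduce
  I19: { [F → - n .] }  — reduce

I11 contains complete items [A → b .], [F → b .] — reduce-reduce conflict.
I15 contains complete items [F → - n .], [T → n .] — reduce-reduce conflict.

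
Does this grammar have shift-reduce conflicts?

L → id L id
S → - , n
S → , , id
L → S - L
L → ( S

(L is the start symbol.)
Augment with L' → L and build the canonical LR(0) collection (I0 = CLOSURE({[L' → . L]}), then GOTO on every symbol after a dot until no new states appear). It has 16 states:
  I0: { [L → . ( S], [L → . S - L], [L → . id L id], [L' → . L], [S → . , , id], [S → . - , n] }  — shift
  I1: { [L → ( . S], [S → . , , id], [S → . - , n] }  — shift
  I2: { [S → , . , id] }  — shift
  I3: { [S → - . , n] }  — shift
  I4: { [L' → L .] }  — accept
  I5: { [L → S . - L] }  — shift
  I6: { [L → . ( S], [L → . S - L], [L → . id L id], [L → id . L id], [S → . , , id], [S → . - , n] }  — shift
  I7: { [L → id L . id] }  — shift
  I8: { [L → id L id .] }  — reduce
  I9: { [L → . ( S], [L → . S - L], [L → . id L id], [L → S - . L], [S → . , , id], [S → . - , n] }  — shift
  I10: { [L → S - L .] }  — reduce
  I11: { [S → - , . n] }  — shift
  I12: { [S → - , n .] }  — reduce
  I13: { [S → , , . id] }  — shift
  I14: { [S → , , id .] }  — reduce
  I15: { [L → ( S .] }  — reduce

No state contains both a complete item and a shift item.

Answer: No shift-reduce conflicts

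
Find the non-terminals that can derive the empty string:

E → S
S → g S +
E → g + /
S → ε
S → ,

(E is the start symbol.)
{ 'E', 'S' }

A non-terminal is nullable if it can derive ε (the empty string): either it has an ε-production, or it has a production whose right-hand side consists entirely of nullable non-terminals.

ε-productions: S → ε
So S is immediately nullable.
E → S: every symbol on the right is nullable, so E is nullable too.
Every non-terminal is now nullable.
Nullable = { 'E', 'S' }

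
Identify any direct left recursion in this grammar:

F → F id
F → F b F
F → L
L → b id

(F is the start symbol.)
F → F id: LEFT RECURSIVE (starts with F)
F → F b F: LEFT RECURSIVE (starts with F)
F → L: starts with L
L → b id: starts with b

The grammar has direct left recursion on: F.

Answer: Yes, F is left-recursive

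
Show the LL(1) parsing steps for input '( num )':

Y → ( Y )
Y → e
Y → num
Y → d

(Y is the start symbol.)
LL(1) parsing maintains a stack (initially the start symbol over $) and the input. At each step: if the stack top is a terminal, match it against the current input token; if it is a non-terminal N, replace it with the RHS of M[N, lookahead] (the unique production whose predict set contains the lookahead).

Stack is shown with the top on the left.

Stack    Input      Action
--------------------------
Y $      ( num ) $  output Y → ( Y )
( Y ) $  ( num ) $  match '('
Y ) $    num ) $    output Y → num
num ) $  num ) $    match 'num'
) $      ) $        match ')'
$        $          accept

The string is accepted.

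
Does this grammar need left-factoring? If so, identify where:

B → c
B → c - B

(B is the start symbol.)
Yes, B has productions with common prefix 'c'

Left-factoring is needed when two productions for the same non-terminal
share a common prefix on the right-hand side.

Productions for B:
  B → c
  B → c - B

Found common prefix 'c' in productions for B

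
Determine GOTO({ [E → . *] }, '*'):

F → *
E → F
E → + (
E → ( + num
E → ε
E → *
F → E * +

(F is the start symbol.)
{ [E → * .] }

GOTO(I, '*') = CLOSURE({ [A → αX.β] : [A → α.Xβ] ∈ I, X = '*' })

Items with dot before '*', with the dot advanced:
  [E → . *] → [E → * .]
Closure adds nothing (no advanced item has the dot before a non-terminal).

GOTO = { [E → * .] }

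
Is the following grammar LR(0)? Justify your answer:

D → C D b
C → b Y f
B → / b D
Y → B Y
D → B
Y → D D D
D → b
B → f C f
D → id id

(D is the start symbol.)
A grammar is LR(0) if no state in the canonical LR(0) collection has:
  - both a shift item (dot before a terminal) and a complete item (shift-reduce conflict), or
  - two or more complete items (reduce-reduce conflict; the accept item [D' → D .] counts as a complete item here).

Augment with D' → D and build the canonical LR(0) collection (I0 = CLOSURE({[D' → . D]}), then GOTO on every symbol after a dot until no new states appear). It has 23 states:
  I0: { [B → . / b D], [B → . f C f], [C → . b Y f], [D → . B], [D → . C D b], [D → . b], [D → . id id], [D' → . D] }  — shift
  I1: { [B → / . b D] }  — shift
  I2: { [D → B .] }  — reduce
  I3: { [B → . / b D], [B → . f C f], [C → . b Y f], [D → . B], [D → . C D b], [D → . b], [D → . id id], [D → C . D b] }  — shift
  I4: { [D' → D .] }  — accept
  I5: { [B → . / b D], [B → . f C f], [C → . b Y f], [C → b . Y f], [D → . B], [D → . C D b], [D → . b], [D → . id id], [D → b .], [Y → . B Y], [Y → . D D D] }  — shift, reduce
  I6: { [B → f . C f], [C → . b Y f] }  — shift
  I7: { [D → id . id] }  — shift
  I8: { [D → id id .] }  — reduce
  I9: { [B → f C . f] }  — shift
  I10: { [B → . / b D], [B → . f C f], [C → . b Y f], [C → b . Y f], [D → . B], [D → . C D b], [D → . b], [D → . id id], [Y → . B Y], [Y → . D D D] }  — shift
  I11: { [B → . / b D], [B → . f C f], [C → . b Y f], [D → . B], [D → . C D b], [D → . b], [D → . id id], [D → B .], [Y → . B Y], [Y → . D D D], [Y → B . Y] }  — shift, reduce
  I12: { [B → . / b D], [B → . f C f], [C → . b Y f], [D → . B], [D → . C D b], [D → . b], [D → . id id], [Y → D . D D] }  — shift
  I13: { [C → b Y . f] }  — shift
  I14: { [C → b Y f .] }  — reduce
  I15: { [B → . / b D], [B → . f C f], [C → . b Y f], [D → . B], [D → . C D b], [D → . b], [D → . id id], [Y → D D . D] }  — shift
  I16: { [Y → D D D .] }  — reduce
  I17: { [Y → B Y .] }  — reduce
  I18: { [B → f C f .] }  — reduce
  I19: { [D → C D . b] }  — shift
  I20: { [D → C D b .] }  — reduce
  I21: { [B → . / b D], [B → . f C f], [B → / b . D], [C → . b Y f], [D → . B], [D → . C D b], [D → . b], [D → . id id] }  — shift
  I22: { [B → / b D .] }  — reduce

Conflict in state I5:
  Shift-reduce conflict between [D → b .] and [B → . / b D]
So the grammar is NOT LR(0).

Answer: No. Shift-reduce conflict between [D → b .] and [B → . / b D]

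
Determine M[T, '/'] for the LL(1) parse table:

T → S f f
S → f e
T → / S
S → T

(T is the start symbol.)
T → S f f, T → / S

To find M[T, '/'], we find productions for T where '/' is in the predict set (PREDICT(N → α) = (FIRST(α) \ {ε}) ∪ (FOLLOW(N) if α ⇒* ε)).

Relevant sets:
  FIRST(S) = { '/', 'f' }

T → S f f: PREDICT = { '/', 'f' }
  '/' is in predict set, so this production goes in M[T, '/']
T → / S: PREDICT = { '/' }
  '/' is in predict set, so this production goes in M[T, '/']

M[T, '/'] = T → S f f, T → / S  (a multiply-defined cell — the grammar is not LL(1))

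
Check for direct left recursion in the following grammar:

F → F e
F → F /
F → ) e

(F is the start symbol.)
Direct left recursion occurs when N → N α for some non-terminal N (the right-hand side begins with the left-hand side itself).

F → F e: LEFT RECURSIVE (starts with F)
F → F /: LEFT RECURSIVE (starts with F)
F → ) e: starts with ')'

The grammar has direct left recursion on: F.

Answer: Yes, F is left-recursive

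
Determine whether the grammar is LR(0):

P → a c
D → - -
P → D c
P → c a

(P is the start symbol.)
Yes, the grammar is LR(0)

Augment with P' → P and build the canonical LR(0) collection (I0 = CLOSURE({[P' → . P]}), then GOTO on every symbol after a dot until no new states appear). It has 10 states:
  I0: { [D → . - -], [P → . D c], [P → . a c], [P → . c a], [P' → . P] }  — shift
  I1: { [D → - . -] }  — shift
  I2: { [P → D . c] }  — shift
  I3: { [P' → P .] }  — accept
  I4: { [P → a . c] }  — shift
  I5: { [P → c . a] }  — shift
  I6: { [P → c a .] }  — reduce
  I7: { [P → a c .] }  — reduce
  I8: { [P → D c .] }  — reduce
  I9: { [D → - - .] }  — reduce

Every state is either a pure shift/goto state or contains exactly one complete item and nothing to shift — no conflicts. The grammar is LR(0).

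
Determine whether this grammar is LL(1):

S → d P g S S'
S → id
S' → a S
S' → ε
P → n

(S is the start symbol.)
No. Predict set conflict for S': { 'a' }

A grammar is LL(1) if for each non-terminal N with multiple productions, the predict sets of those productions are pairwise disjoint, where PREDICT(N → α) = (FIRST(α) \ {ε}) ∪ (FOLLOW(N) if α ⇒* ε).

Relevant sets:
  FOLLOW(S') = { $, 'a' }

For S:
  PREDICT(S → d P g S S') = { 'd' }
  PREDICT(S → id) = { 'id' }
For S':
  PREDICT(S' → a S) = { 'a' }
  PREDICT(S' → ε) = { $, 'a' }
P has a single production, so nothing to check there.

Conflict found: Predict set conflict for S': { 'a' }
The grammar is NOT LL(1).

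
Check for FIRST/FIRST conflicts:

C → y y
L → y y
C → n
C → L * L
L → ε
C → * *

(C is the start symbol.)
Yes. C → y y / C → L '*' L on { 'y' }; C → L '*' L / C → '*' '*' on { '*' }

A FIRST/FIRST conflict occurs when two productions N → α and N → β for the same non-terminal have FIRST(α) ∩ FIRST(β) ≠ ∅ (with ε ∈ FIRST of a nullable right-hand side, so two nullable alternatives also conflict).

FIRST sets of the non-terminals at (or reachable through a nullable prefix from) the front of some alternative:
  FIRST(L) = { 'y', ε }

Productions for C:
  C → y y: FIRST = { 'y' }
  C → n: FIRST = { 'n' }
  C → L * L: FIRST = { '*', 'y' }
  C → * *: FIRST = { '*' }
Productions for L:
  L → y y: FIRST = { 'y' }
  L → ε: FIRST = { ε }

Conflict for C: C → y y and C → L * L
  Overlap: { 'y' }
Conflict for C: C → L * L and C → * *
  Overlap: { '*' }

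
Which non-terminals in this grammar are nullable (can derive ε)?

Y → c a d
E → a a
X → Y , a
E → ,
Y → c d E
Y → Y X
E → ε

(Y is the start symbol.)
{ 'E' }

A non-terminal is nullable if it can derive ε (the empty string): either it has an ε-production, or it has a production whose right-hand side consists entirely of nullable non-terminals.

ε-productions: E → ε
So E is immediately nullable.
No further non-terminal can be added: every production for the remaining non-terminals contains a terminal or a non-nullable non-terminal.
Nullable = { 'E' }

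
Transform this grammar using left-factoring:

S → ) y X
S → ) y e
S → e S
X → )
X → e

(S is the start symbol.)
Left-factoring transforms A → αβ₁ | αβ₂ into A → αA' and A' → β₁ | β₂
(α is the longest common prefix among the alternatives). Repeat until
no nonterminal has two alternatives with a common prefix.

Round 1: S has alternatives sharing prefix ') y'. Introduce S': S → ) y S'
  Add: S' → X
  Add: S' → e

No remaining common prefixes — done.

Resulting grammar:
S → ) y S'
S' → X
S' → e
S → e S
X → )
X → e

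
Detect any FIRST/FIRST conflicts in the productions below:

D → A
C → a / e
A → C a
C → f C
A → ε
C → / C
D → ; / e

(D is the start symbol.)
A FIRST/FIRST conflict occurs when two productions N → α and N → β for the same non-terminal have FIRST(α) ∩ FIRST(β) ≠ ∅ (with ε ∈ FIRST of a nullable right-hand side, so two nullable alternatives also conflict).

FIRST sets of the non-terminals at (or reachable through a nullable prefix from) the front of some alternative:
  FIRST(A) = { '/', 'a', 'f', ε }
  FIRST(C) = { '/', 'a', 'f' }

Productions for D:
  D → A: FIRST = { '/', 'a', 'f', ε }
  D → ; / e: FIRST = { ';' }
Productions for C:
  C → a / e: FIRST = { 'a' }
  C → f C: FIRST = { 'f' }
  C → / C: FIRST = { '/' }
Productions for A:
  A → C a: FIRST = { '/', 'a', 'f' }
  A → ε: FIRST = { ε }

All alternatives of each non-terminal have pairwise disjoint FIRST sets.

Answer: No FIRST/FIRST conflicts.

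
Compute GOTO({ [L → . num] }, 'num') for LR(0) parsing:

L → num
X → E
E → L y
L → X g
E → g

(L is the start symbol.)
GOTO(I, 'num') = CLOSURE({ [A → αX.β] : [A → α.Xβ] ∈ I, X = 'num' })

Items with dot before 'num', with the dot advanced:
  [L → . num] → [L → num .]
Closure adds nothing (no advanced item has the dot before a non-terminal).

GOTO = { [L → num .] }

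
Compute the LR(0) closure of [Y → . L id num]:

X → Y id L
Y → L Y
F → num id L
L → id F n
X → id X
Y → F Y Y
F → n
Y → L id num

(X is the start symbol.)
To compute CLOSURE, for each item [A → α.Bβ] where B is a non-terminal, add [B → .γ] for all productions B → γ; repeat for the newly added items until nothing changes.

Start with: [Y → . L id num]
  [Y → . L id num] has the dot before L: add [L → . id F n]
No further items can be added.

CLOSURE = { [L → . id F n], [Y → . L id num] }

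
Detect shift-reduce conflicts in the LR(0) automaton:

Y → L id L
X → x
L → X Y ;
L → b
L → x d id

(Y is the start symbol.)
Yes — I5: [X → x .] vs [L → x . d id]

A shift-reduce conflict occurs when an LR(0) state has both:
  - a complete (reduce) item [A → α .] (dot at the end), and
  - a shift item [B → β . c γ] (dot before a terminal).

Augment with Y' → Y and build the canonical LR(0) collection (I0 = CLOSURE({[Y' → . Y]}), then GOTO on every symbol after a dot until no new states appear). It has 12 states:
  I0: { [L → . X Y ;], [L → . b], [L → . x d id], [X → . x], [Y → . L id L], [Y' → . Y] }  — shift
  I1: { [Y → L . id L] }  — shift
  I2: { [L → . X Y ;], [L → . b], [L → . x d id], [L → X . Y ;], [X → . x], [Y → . L id L] }  — shift
  I3: { [Y' → Y .] }  — accept
  I4: { [L → b .] }  — reduce
  I5: { [L → x . d id], [X → x .] }  — shift, reduce
  I6: { [L → x d . id] }  — shift
  I7: { [L → x d id .] }  — reduce
  I8: { [L → X Y . ;] }  — shift
  I9: { [L → X Y ; .] }  — reduce
  I10: { [L → . X Y ;], [L → . b], [L → . x d id], [X → . x], [Y → L id . L] }  — shift
  I11: { [Y → L id L .] }  — reduce

I5 contains reduce item [X → x .] and shift item [L → x . d id] — shift-reduce conflict.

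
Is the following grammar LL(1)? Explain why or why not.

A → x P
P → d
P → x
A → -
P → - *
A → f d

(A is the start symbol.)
A grammar is LL(1) if for each non-terminal N with multiple productions, the predict sets of those productions are pairwise disjoint, where PREDICT(N → α) = (FIRST(α) \ {ε}) ∪ (FOLLOW(N) if α ⇒* ε).

For A:
  PREDICT(A → x P) = { 'x' }
  PREDICT(A → '-') = { '-' }
  PREDICT(A → f d) = { 'f' }
For P:
  PREDICT(P → d) = { 'd' }
  PREDICT(P → x) = { 'x' }
  PREDICT(P → '-' '*') = { '-' }

All predict sets are disjoint. The grammar IS LL(1).

Answer: Yes, the grammar is LL(1).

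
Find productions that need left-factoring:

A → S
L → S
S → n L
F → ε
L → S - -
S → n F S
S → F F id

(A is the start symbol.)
Yes, L has productions with common prefix 'S'; S has productions with common prefix 'n'

Left-factoring is needed when two productions for the same non-terminal
share a common prefix on the right-hand side.

Productions for L:
  L → S
  L → S - -
Productions for S:
  S → n L
  S → n F S
  S → F F id

Found common prefix 'S' in productions for L
Found common prefix 'n' in productions for S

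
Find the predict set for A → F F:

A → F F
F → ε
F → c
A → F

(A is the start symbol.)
PREDICT(A → F F) = (FIRST(RHS) \ {ε}) ∪ (FOLLOW(A) if ε ∈ FIRST(RHS), i.e. RHS ⇒* ε)
FIRST(F) = { 'c', ε }
FIRST(F F) = { 'c', ε }
ε ∈ FIRST(F F) (the right-hand side is nullable), so add FOLLOW(A) = { $ }
PREDICT(A → F F) = { $, 'c' }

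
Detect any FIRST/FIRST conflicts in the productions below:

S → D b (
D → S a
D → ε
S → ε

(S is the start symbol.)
No FIRST/FIRST conflicts.

A FIRST/FIRST conflict occurs when two productions N → α and N → β for the same non-terminal have FIRST(α) ∩ FIRST(β) ≠ ∅ (with ε ∈ FIRST of a nullable right-hand side, so two nullable alternatives also conflict).

FIRST sets of the non-terminals at (or reachable through a nullable prefix from) the front of some alternative:
  FIRST(D) = { 'a', 'b', ε }
  FIRST(S) = { 'a', 'b', ε }

Productions for S:
  S → D b (: FIRST = { 'a', 'b' }
  S → ε: FIRST = { ε }
Productions for D:
  D → S a: FIRST = { 'a', 'b' }
  D → ε: FIRST = { ε }

All alternatives of each non-terminal have pairwise disjoint FIRST sets.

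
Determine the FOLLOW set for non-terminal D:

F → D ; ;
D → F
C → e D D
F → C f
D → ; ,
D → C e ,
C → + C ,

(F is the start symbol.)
{ '+', ',', ';', 'e', 'f' }

In F → D ; ;: D is followed by ';' ';', add FIRST(';' ';') \ {ε} = { ';' }
In C → e D D: D is followed by D, add FIRST(D) \ {ε} = { '+', ';', 'e' }
In C → e D D: D is at the end, add FOLLOW(C)

The FOLLOW sets referred to above (computed the same way, to a fixed point):
  FOLLOW(C) = { ',', 'e', 'f' }

Taking the union: FOLLOW(D) = { '+', ',', ';', 'e', 'f' }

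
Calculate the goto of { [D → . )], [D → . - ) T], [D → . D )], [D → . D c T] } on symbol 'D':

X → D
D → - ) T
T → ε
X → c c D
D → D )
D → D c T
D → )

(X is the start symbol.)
{ [D → D . )], [D → D . c T] }

GOTO(I, 'D') = CLOSURE({ [A → αX.β] : [A → α.Xβ] ∈ I, X = 'D' })

Items with dot before 'D', with the dot advanced:
  [D → . D )] → [D → D . )]
  [D → . D c T] → [D → D . c T]
Closure adds nothing (no advanced item has the dot before a non-terminal).

GOTO = { [D → D . )], [D → D . c T] }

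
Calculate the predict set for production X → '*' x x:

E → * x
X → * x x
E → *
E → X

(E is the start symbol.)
{ '*' }

PREDICT(X → '*' x x) = (FIRST(RHS) \ {ε}) ∪ (FOLLOW(X) if ε ∈ FIRST(RHS), i.e. RHS ⇒* ε)
FIRST('*' x x) = { '*' }
ε ∉ FIRST('*' x x), so FOLLOW(X) is not added.
PREDICT(X → '*' x x) = { '*' }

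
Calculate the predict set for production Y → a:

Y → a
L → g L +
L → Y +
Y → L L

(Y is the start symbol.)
{ 'a' }

PREDICT(Y → a) = (FIRST(RHS) \ {ε}) ∪ (FOLLOW(Y) if ε ∈ FIRST(RHS), i.e. RHS ⇒* ε)
FIRST(a) = { 'a' }
ε ∉ FIRST(a), so FOLLOW(Y) is not added.
PREDICT(Y → a) = { 'a' }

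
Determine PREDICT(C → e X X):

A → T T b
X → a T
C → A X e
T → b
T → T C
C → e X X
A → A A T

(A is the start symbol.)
{ 'e' }

PREDICT(C → e X X) = (FIRST(RHS) \ {ε}) ∪ (FOLLOW(C) if ε ∈ FIRST(RHS), i.e. RHS ⇒* ε)
FIRST(e X X) = { 'e' }
ε ∉ FIRST(e X X), so FOLLOW(C) is not added.
PREDICT(C → e X X) = { 'e' }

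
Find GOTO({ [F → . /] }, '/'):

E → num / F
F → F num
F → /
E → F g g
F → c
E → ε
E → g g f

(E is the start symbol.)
{ [F → / .] }

GOTO(I, '/') = CLOSURE({ [A → αX.β] : [A → α.Xβ] ∈ I, X = '/' })

Items with dot before '/', with the dot advanced:
  [F → . /] → [F → / .]
Closure adds nothing (no advanced item has the dot before a non-terminal).

GOTO = { [F → / .] }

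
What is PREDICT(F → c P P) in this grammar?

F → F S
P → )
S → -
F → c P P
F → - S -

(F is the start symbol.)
PREDICT(F → c P P) = (FIRST(RHS) \ {ε}) ∪ (FOLLOW(F) if ε ∈ FIRST(RHS), i.e. RHS ⇒* ε)
FIRST(c P P) = { 'c' }
ε ∉ FIRST(c P P), so FOLLOW(F) is not added.
PREDICT(F → c P P) = { 'c' }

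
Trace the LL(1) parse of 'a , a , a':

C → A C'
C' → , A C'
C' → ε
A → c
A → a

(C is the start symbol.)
Stack is shown with the top on the left.

Stack     Input        Action
-----------------------------
C $       a , a , a $  output C → A C'
A C' $    a , a , a $  output A → a
a C' $    a , a , a $  match 'a'
C' $      , a , a $    output C' → , A C'
, A C' $  , a , a $    match ','
A C' $    a , a $      output A → a
a C' $    a , a $      match 'a'
C' $      , a $        output C' → , A C'
, A C' $  , a $        match ','
A C' $    a $          output A → a
a C' $    a $          match 'a'
C' $      $            output C' → ε
$         $            accept

The string is accepted.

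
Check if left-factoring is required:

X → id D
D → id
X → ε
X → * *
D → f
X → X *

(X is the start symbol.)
No, left-factoring is not needed

Left-factoring is needed when two productions for the same non-terminal
share a common prefix on the right-hand side.

Productions for X:
  X → id D
  X → ε
  X → * *
  X → X *
Productions for D:
  D → id
  D → f

No common prefixes found.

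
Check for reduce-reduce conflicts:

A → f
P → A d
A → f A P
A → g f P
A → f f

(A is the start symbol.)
A reduce-reduce conflict occurs when an LR(0) state has two complete items [A → α .] and [B → β .] — both call for a reduction, and with no lookahead the parser cannot choose between them.

Augment with A' → A and build the canonical LR(0) collection (I0 = CLOSURE({[A' → . A]}), then GOTO on every symbol after a dot until no new states appear). It has 11 states:
  I0: { [A → . f A P], [A → . f f], [A → . f], [A → . g f P], [A' → . A] }  — shift
  I1: { [A' → A .] }  — accept
  I2: { [A → . f A P], [A → . f f], [A → . f], [A → . g f P], [A → f . A P], [A → f . f], [A → f .] }  — shift, reduce
  I3: { [A → g . f P] }  — shift
  I4: { [A → . f A P], [A → . f f], [A → . f], [A → . g f P], [A → g f . P], [P → . A d] }  — shift
  I5: { [P → A . d] }  — shift
  I6: { [A → g f P .] }  — reduce
  I7: { [P → A d .] }  — reduce
  I8: { [A → . f A P], [A → . f f], [A → . f], [A → . g f P], [A → f A . P], [P → . A d] }  — shift
  I9: { [A → . f A P], [A → . f f], [A → . f], [A → . g f P], [A → f . A P], [A → f . f], [A → f .], [A → f f .] }  — shift, 2 reduces
  I10: { [A → f A P .] }  — reduce

I9 contains complete items [A → f .], [A → f f .] — reduce-reduce conflict.

Answer: Yes — I9: [A → f .] vs [A → f f .]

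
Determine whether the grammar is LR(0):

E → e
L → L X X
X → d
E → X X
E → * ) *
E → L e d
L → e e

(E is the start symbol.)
A grammar is LR(0) if no state in the canonical LR(0) collection has:
  - both a shift item (dot before a terminal) and a complete item (shift-reduce conflict), or
  - two or more complete items (reduce-reduce conflict; the accept item [E' → E .] counts as a complete item here).

Augment with E' → E and build the canonical LR(0) collection (I0 = CLOSURE({[E' → . E]}), then GOTO on every symbol after a dot until no new states appear). It has 15 states:
  I0: { [E → . * ) *], [E → . L e d], [E → . X X], [E → . e], [E' → . E], [L → . L X X], [L → . e e], [X → . d] }  — shift
  I1: { [E → * . ) *] }  — shift
  I2: { [E' → E .] }  — accept
  I3: { [E → L . e d], [L → L . X X], [X → . d] }  — shift
  I4: { [E → X . X], [X → . d] }  — shift
  I5: { [X → d .] }  — reduce
  I6: { [E → e .], [L → e . e] }  — shift, reduce
  I7: { [L → e e .] }  — reduce
  I8: { [E → X X .] }  — reduce
  I9: { [L → L X . X], [X → . d] }  — shift
  I10: { [E → L e . d] }  — shift
  I11: { [E → L e d .] }  — reduce
  I12: { [L → L X X .] }  — reduce
  I13: { [E → * ) . *] }  — shift
  I14: { [E → * ) * .] }  — reduce

Conflict in state I6:
  Shift-reduce conflict between [E → e .] and [L → e . e]
So the grammar is NOT LR(0).

Answer: No. Shift-reduce conflict between [E → e .] and [L → e . e]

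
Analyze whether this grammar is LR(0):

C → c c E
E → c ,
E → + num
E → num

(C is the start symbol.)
A grammar is LR(0) if no state in the canonical LR(0) collection has:
  - both a shift item (dot before a terminal) and a complete item (shift-reduce conflict), or
  - two or more complete items (reduce-reduce conflict; the accept item [C' → C .] counts as a complete item here).

Augment with C' → C and build the canonical LR(0) collection (I0 = CLOSURE({[C' → . C]}), then GOTO on every symbol after a dot until no new states appear). It has 10 states:
  I0: { [C → . c c E], [C' → . C] }  — shift
  I1: { [C' → C .] }  — accept
  I2: { [C → c . c E] }  — shift
  I3: { [C → c c . E], [E → . + num], [E → . c ,], [E → . num] }  — shift
  I4: { [E → + . num] }  — shift
  I5: { [C → c c E .] }  — reduce
  I6: { [E → c . ,] }  — shift
  I7: { [E → num .] }  — reduce
  I8: { [E → c , .] }  — reduce
  I9: { [E → + num .] }  — reduce

Every state is either a pure shift/goto state or contains exactly one complete item and nothing to shift — no conflicts. The grammar is LR(0).

Answer: Yes, the grammar is LR(0)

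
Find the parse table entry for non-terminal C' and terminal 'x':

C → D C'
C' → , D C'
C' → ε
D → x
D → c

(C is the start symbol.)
To find M[C', 'x'], we find productions for C' where 'x' is in the predict set (PREDICT(N → α) = (FIRST(α) \ {ε}) ∪ (FOLLOW(N) if α ⇒* ε)).

Relevant sets:
  FOLLOW(C') = { $ }

C' → , D C': PREDICT = { ',' }
C' → ε: PREDICT = { $ }

M[C', 'x'] is empty (no production applies)

Answer: Empty (error entry)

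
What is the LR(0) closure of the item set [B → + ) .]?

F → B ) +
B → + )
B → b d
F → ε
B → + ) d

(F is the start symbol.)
{ [B → + ) .] }

To compute CLOSURE, for each item [A → α.Bβ] where B is a non-terminal, add [B → .γ] for all productions B → γ; repeat for the newly added items until nothing changes.

Start with: [B → + ) .]
The dot is at the end, so nothing is added.

CLOSURE = { [B → + ) .] }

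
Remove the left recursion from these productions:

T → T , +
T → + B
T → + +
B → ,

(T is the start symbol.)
T is directly left-recursive. The standard transformation for
  A → A α₁ | ... | A α_m | β₁ | ... | β_n
is
  A  → β₁ A' | ... | β_n A'
  A' → α₁ A' | ... | α_m A' | ε

T → + B becomes T → + B T'
T → + + becomes T → + + T'
T → T , + becomes T' → , + T'
Add T' → ε

Productions for other non-terminals are unchanged:
  B → ,

Resulting grammar:
T → + B T'
T → + + T'
T' → , + T'
T' → ε
B → ,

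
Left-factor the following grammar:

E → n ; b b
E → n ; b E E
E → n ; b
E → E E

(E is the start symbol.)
E → n ; b E'
E' → b
E' → E E
E' → ε
E → E E

Left-factoring transforms A → αβ₁ | αβ₂ into A → αA' and A' → β₁ | β₂
(α is the longest common prefix among the alternatives). Repeat until
no nonterminal has two alternatives with a common prefix.

Round 1: E has alternatives sharing prefix 'n ; b'. Introduce E': E → n ; b E'
  Add: E' → b
  Add: E' → E E
  Add: E' → ε

No remaining common prefixes — done.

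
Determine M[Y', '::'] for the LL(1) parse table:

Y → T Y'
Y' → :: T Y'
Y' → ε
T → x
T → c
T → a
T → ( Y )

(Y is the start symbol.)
Y' → :: T Y'

To find M[Y', '::'], we find productions for Y' where '::' is in the predict set (PREDICT(N → α) = (FIRST(α) \ {ε}) ∪ (FOLLOW(N) if α ⇒* ε)).

Relevant sets:
  FOLLOW(Y') = { $, ')' }

Y' → :: T Y': PREDICT = { '::' }
  '::' is in predict set, so this production goes in M[Y', '::']
Y' → ε: PREDICT = { $, ')' }

M[Y', '::'] = Y' → :: T Y'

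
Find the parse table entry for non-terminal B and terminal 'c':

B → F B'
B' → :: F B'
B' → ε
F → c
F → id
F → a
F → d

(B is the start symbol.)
To find M[B, 'c'], we find productions for B where 'c' is in the predict set (PREDICT(N → α) = (FIRST(α) \ {ε}) ∪ (FOLLOW(N) if α ⇒* ε)).

Relevant sets:
  FIRST(F) = { 'a', 'c', 'd', 'id' }

B → F B': PREDICT = { 'a', 'c', 'd', 'id' }
  'c' is in predict set, so this production goes in M[B, 'c']

M[B, 'c'] = B → F B'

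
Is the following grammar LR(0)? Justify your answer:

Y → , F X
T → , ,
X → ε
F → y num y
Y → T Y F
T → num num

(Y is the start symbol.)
Augment with Y' → Y and build the canonical LR(0) collection (I0 = CLOSURE({[Y' → . Y]}), then GOTO on every symbol after a dot until no new states appear). It has 14 states:
  I0: { [T → . , ,], [T → . num num], [Y → . , F X], [Y → . T Y F], [Y' → . Y] }  — shift
  I1: { [F → . y num y], [T → , . ,], [Y → , . F X] }  — shift
  I2: { [T → . , ,], [T → . num num], [Y → . , F X], [Y → . T Y F], [Y → T . Y F] }  — shift
  I3: { [Y' → Y .] }  — accept
  I4: { [T → num . num] }  — shift
  I5: { [T → num num .] }  — reduce
  I6: { [F → . y num y], [Y → T Y . F] }  — shift
  I7: { [Y → T Y F .] }  — reduce
  I8: { [F → y . num y] }  — shift
  I9: { [F → y num . y] }  — shift
  I10: { [F → y num y .] }  — reduce
  I11: { [T → , , .] }  — reduce
  I12: { [X → .], [Y → , F . X] }  — reduce
  I13: { [Y → , F X .] }  — reduce

Every state is either a pure shift/goto state or contains exactly one complete item and nothing to shift — no conflicts. The grammar is LR(0).

Answer: Yes, the grammar is LR(0)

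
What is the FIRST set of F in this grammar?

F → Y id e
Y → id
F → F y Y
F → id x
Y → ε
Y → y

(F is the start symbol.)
{ 'id', 'y' }

To compute FIRST(F), examine every production with F on the left-hand side, reading each right-hand side left to right until a non-nullable symbol is reached.

FIRST sets of the other non-terminals involved (by the same procedure, iterated to a fixed point):
  FIRST(Y) = { 'id', 'y', ε }

From F → Y id e:
  - Y is a non-terminal: add FIRST(Y) \ {ε} = { 'id', 'y' }
    Y is nullable, so continue to the next symbol
  - id is a terminal: add 'id' and stop
From F → F y Y:
  - F is the symbol being defined: contributes nothing new
    F is not nullable, so stop
From F → id x:
  - id is a terminal: add 'id' and stop

Collecting: FIRST(F) = { 'id', 'y' }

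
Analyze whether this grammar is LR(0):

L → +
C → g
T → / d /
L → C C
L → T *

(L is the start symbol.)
A grammar is LR(0) if no state in the canonical LR(0) collection has:
  - both a shift item (dot before a terminal) and a complete item (shift-reduce conflict), or
  - two or more complete items (reduce-reduce conflict; the accept item [L' → L .] counts as a complete item here).

Augment with L' → L and build the canonical LR(0) collection (I0 = CLOSURE({[L' → . L]}), then GOTO on every symbol after a dot until no new states appear). It has 11 states:
  I0: { [C → . g], [L → . +], [L → . C C], [L → . T *], [L' → . L], [T → . / d /] }  — shift
  I1: { [L → + .] }  — reduce
  I2: { [T → / . d /] }  — shift
  I3: { [C → . g], [L → C . C] }  — shift
  I4: { [L' → L .] }  — accept
  I5: { [L → T . *] }  — shift
  I6: { [C → g .] }  — reduce
  I7: { [L → T * .] }  — reduce
  I8: { [L → C C .] }  — reduce
  I9: { [T → / d . /] }  — shift
  I10: { [T → / d / .] }  — reduce

Every state is either a pure shift/goto state or contains exactly one complete item and nothing to shift — no conflicts. The grammar is LR(0).

Answer: Yes, the grammar is LR(0)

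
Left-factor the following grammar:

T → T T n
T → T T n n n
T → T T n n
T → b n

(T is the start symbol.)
T → T T n T'
T' → ε
T' → n T''
T'' → n
T'' → ε
T → b n

Left-factoring transforms A → αβ₁ | αβ₂ into A → αA' and A' → β₁ | β₂
(α is the longest common prefix among the alternatives). Repeat until
no nonterminal has two alternatives with a common prefix.

Round 1: T has alternatives sharing prefix 'T T n'. Introduce T': T → T T n T'
  Add: T' → ε
  Add: T' → n n
  Add: T' → n

Round 2: T' has alternatives sharing prefix 'n'. Introduce T'': T' → n T''
  Add: T'' → n
  Add: T'' → ε

No remaining common prefixes — done.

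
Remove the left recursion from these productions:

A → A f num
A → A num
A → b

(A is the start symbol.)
A → b A'
A' → f num A'
A' → num A'
A' → ε

A is directly left-recursive. The standard transformation for
  A → A α₁ | ... | A α_m | β₁ | ... | β_n
is
  A  → β₁ A' | ... | β_n A'
  A' → α₁ A' | ... | α_m A' | ε

A → b becomes A → b A'
A → A f num becomes A' → f num A'
A → A num becomes A' → num A'
Add A' → ε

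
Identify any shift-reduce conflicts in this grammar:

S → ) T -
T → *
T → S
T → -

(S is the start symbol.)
No shift-reduce conflicts

Augment with S' → S and build the canonical LR(0) collection (I0 = CLOSURE({[S' → . S]}), then GOTO on every symbol after a dot until no new states appear). It has 8 states:
  I0: { [S → . ) T -], [S' → . S] }  — shift
  I1: { [S → ) . T -], [S → . ) T -], [T → . *], [T → . -], [T → . S] }  — shift
  I2: { [S' → S .] }  — accept
  I3: { [T → * .] }  — reduce
  I4: { [T → - .] }  — reduce
  I5: { [T → S .] }  — reduce
  I6: { [S → ) T . -] }  — shift
  I7: { [S → ) T - .] }  — reduce

No state contains both a complete item and a shift item.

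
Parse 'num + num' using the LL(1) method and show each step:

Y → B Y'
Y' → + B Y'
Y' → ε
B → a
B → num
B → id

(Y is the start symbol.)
LL(1) parsing maintains a stack (initially the start symbol over $) and the input. At each step: if the stack top is a terminal, match it against the current input token; if it is a non-terminal N, replace it with the RHS of M[N, lookahead] (the unique production whose predict set contains the lookahead).

Stack is shown with the top on the left.

Stack     Input        Action
-----------------------------
Y $       num + num $  output Y → B Y'
B Y' $    num + num $  output B → num
num Y' $  num + num $  match 'num'
Y' $      + num $      output Y' → + B Y'
+ B Y' $  + num $      match '+'
B Y' $    num $        output B → num
num Y' $  num $        match 'num'
Y' $      $            output Y' → ε
$         $            accept

The string is accepted.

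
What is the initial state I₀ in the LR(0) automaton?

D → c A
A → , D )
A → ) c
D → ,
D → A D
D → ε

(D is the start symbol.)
First, augment the grammar with D' → D
I₀ = CLOSURE({ [D' → . D] }):
  [D' → . D] has the dot before D: add [D → . c A], [D → . ,], [D → . A D], [D → .]
  [D → . A D] has the dot before A: add [A → . , D )], [A → . ) c]
No further items can be added.

I₀ = { [A → . ) c], [A → . , D )], [D → . ,], [D → . A D], [D → . c A], [D → .], [D' → . D] }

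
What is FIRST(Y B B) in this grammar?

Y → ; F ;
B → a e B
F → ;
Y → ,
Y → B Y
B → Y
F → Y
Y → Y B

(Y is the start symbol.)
{ ',', ';', 'a' }

FIRST sets of the non-terminals involved (from the grammar, by fixed-point iteration):
  FIRST(Y) = { ',', ';', 'a' }

To compute FIRST(Y B B), process the symbols left to right:
Symbol Y is a non-terminal. Add FIRST(Y) \ {ε} = { ',', ';', 'a' }
Y is not nullable (ε ∉ FIRST(Y)), so stop here.
FIRST(Y B B) = { ',', ';', 'a' }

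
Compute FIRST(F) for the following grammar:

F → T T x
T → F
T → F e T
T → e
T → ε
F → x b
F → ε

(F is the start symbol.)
{ 'e', 'x', ε }

To compute FIRST(F), examine every production with F on the left-hand side, reading each right-hand side left to right until a non-nullable symbol is reached.

FIRST sets of the other non-terminals involved (by the same procedure, iterated to a fixed point):
  FIRST(T) = { 'e', 'x', ε }

From F → T T x:
  - T is a non-terminal: add FIRST(T) \ {ε} = { 'e', 'x' }
    T is nullable, so continue to the next symbol
  - T is a non-terminal: add FIRST(T) \ {ε} = { 'e', 'x' }
    T is nullable, so continue to the next symbol
  - x is a terminal: add 'x' and stop
From F → x b:
  - x is a terminal: add 'x' and stop
From F → ε:
  - ε-production, so ε ∈ FIRST(F)

Collecting: FIRST(F) = { 'e', 'x', ε }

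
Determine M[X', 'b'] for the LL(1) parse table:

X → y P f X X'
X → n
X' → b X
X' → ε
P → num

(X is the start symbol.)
X' → b X, X' → ε

To find M[X', 'b'], we find productions for X' where 'b' is in the predict set (PREDICT(N → α) = (FIRST(α) \ {ε}) ∪ (FOLLOW(N) if α ⇒* ε)).

Relevant sets:
  FOLLOW(X') = { $, 'b' }

X' → b X: PREDICT = { 'b' }
  'b' is in predict set, so this production goes in M[X', 'b']
X' → ε: PREDICT = { $, 'b' }
  'b' is in predict set, so this production goes in M[X', 'b']

M[X', 'b'] = X' → b X, X' → ε  (a multiply-defined cell — the grammar is not LL(1))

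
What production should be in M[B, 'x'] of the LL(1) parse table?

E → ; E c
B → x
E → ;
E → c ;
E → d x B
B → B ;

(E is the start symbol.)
B → x, B → B ;

To find M[B, 'x'], we find productions for B where 'x' is in the predict set (PREDICT(N → α) = (FIRST(α) \ {ε}) ∪ (FOLLOW(N) if α ⇒* ε)).

Relevant sets:
  FIRST(B) = { 'x' }

B → x: PREDICT = { 'x' }
  'x' is in predict set, so this production goes in M[B, 'x']
B → B ;: PREDICT = { 'x' }
  'x' is in predict set, so this production goes in M[B, 'x']

M[B, 'x'] = B → x, B → B ;  (a multiply-defined cell — the grammar is not LL(1))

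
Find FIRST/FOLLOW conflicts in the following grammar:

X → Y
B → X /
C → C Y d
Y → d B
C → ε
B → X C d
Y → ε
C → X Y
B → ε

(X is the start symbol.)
A FIRST/FOLLOW conflict occurs when a non-terminal N has a nullable alternative N → β (β ⇒* ε) and another alternative N → α with FIRST(α) ∩ FOLLOW(N) ≠ ∅: on such a lookahead the parser cannot decide between expanding α and letting N vanish via β.

Nullable non-terminals: B, C, X, Y.
FIRST sets used below: FIRST(X) = { 'd', ε }, FIRST(C) = { 'd', ε }, FIRST(Y) = { 'd', ε }

B: nullable alternative(s) B → ε; FOLLOW(B) = { $, '/', 'd' }
  B → X /: FIRST \ {ε} = { '/', 'd' } — overlaps FOLLOW(B) on { '/', 'd' }: CONFLICT
  B → X C d: FIRST \ {ε} = { 'd' } — overlaps FOLLOW(B) on { 'd' }: CONFLICT
  B → ε: FIRST \ {ε} = { } — this is the only nullable alternative, skip

C: nullable alternative(s) C → ε, C → X Y; FOLLOW(C) = { 'd' }
  C → C Y d: FIRST \ {ε} = { 'd' } — overlaps FOLLOW(C) on { 'd' }: CONFLICT
  C → ε: FIRST \ {ε} = { } — disjoint from FOLLOW(C)
  C → X Y: FIRST \ {ε} = { 'd' } — overlaps FOLLOW(C) on { 'd' }: CONFLICT
X has a nullable alternative but only one production, so nothing to check.

Y: nullable alternative(s) Y → ε; FOLLOW(Y) = { $, '/', 'd' }
  Y → d B: FIRST \ {ε} = { 'd' } — overlaps FOLLOW(Y) on { 'd' }: CONFLICT
  Y → ε: FIRST \ {ε} = { } — this is the only nullable alternative, skip

So the grammar has 5 FIRST/FOLLOW conflicts (marked CONFLICT above).

Answer: Yes. B → X '/' with FOLLOW(B) on { '/', 'd' }; B → X C d with FOLLOW(B) on { 'd' }; C → C Y d with FOLLOW(C) on { 'd' }; C → X Y with FOLLOW(C) on { 'd' }; Y → d B with FOLLOW(Y) on { 'd' }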